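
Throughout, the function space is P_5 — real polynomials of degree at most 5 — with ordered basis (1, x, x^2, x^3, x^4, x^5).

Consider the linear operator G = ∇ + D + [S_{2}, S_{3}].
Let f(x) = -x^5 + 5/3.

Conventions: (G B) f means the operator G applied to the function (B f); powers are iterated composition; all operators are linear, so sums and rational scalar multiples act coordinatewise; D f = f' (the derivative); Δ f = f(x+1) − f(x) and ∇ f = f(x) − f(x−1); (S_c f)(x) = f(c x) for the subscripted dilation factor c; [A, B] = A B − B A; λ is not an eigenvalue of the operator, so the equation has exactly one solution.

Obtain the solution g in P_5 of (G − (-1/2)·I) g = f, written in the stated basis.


the result is g(x) = -2x^5 + 40x^4 - 680x^3 + 8680x^2 - 73860x + 942742/3

write g with unknown coordinates in the stated basis and equate coefficients in (G − (-1/2)·I) g = f
solving from the highest basis element down gives g = -2x^5 + 40x^4 - 680x^3 + 8680x^2 - 73860x + 942742/3
check: G g = -20x^4 + 340x^3 - 4340x^2 + 36930x - 157122
so G g − (-1/2)·g = -x^5 + 5/3 = f ✓


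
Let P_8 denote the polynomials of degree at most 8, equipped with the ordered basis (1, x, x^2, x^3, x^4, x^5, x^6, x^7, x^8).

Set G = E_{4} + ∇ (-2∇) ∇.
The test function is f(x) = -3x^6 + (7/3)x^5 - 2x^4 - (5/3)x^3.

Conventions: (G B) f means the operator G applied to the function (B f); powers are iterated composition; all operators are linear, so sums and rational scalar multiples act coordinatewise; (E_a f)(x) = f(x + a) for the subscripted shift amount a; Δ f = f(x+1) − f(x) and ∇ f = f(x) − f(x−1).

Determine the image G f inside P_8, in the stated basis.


E_{4} f = -3x^6 - (209/3)x^5 - (2026/3)x^4 - (10501/3)x^3 - (30716/3)x^2 - (48112/3)x - 31552/3
∇ f = -18x^5 + (170/3)x^4 - (274/3)x^3 + (226/3)x^2 - (98/3)x + 17/3
∇ ∇ f = -90x^4 + (1220/3)x^3 - 794x^2 + (2224/3)x - 274
(-2∇) ∇ f = 180x^4 - (2440/3)x^3 + 1588x^2 - (4448/3)x + 548
∇ (-2∇) ∇ f = 720x^3 - 3520x^2 + 6336x - 4064
(E_{4} + ∇ (-2∇) ∇) f = -3x^6 - (209/3)x^5 - (2026/3)x^4 - (8341/3)x^3 - (41276/3)x^2 - (29104/3)x - 43744/3

the image equals g(x) = -3x^6 - (209/3)x^5 - (2026/3)x^4 - (8341/3)x^3 - (41276/3)x^2 - (29104/3)x - 43744/3


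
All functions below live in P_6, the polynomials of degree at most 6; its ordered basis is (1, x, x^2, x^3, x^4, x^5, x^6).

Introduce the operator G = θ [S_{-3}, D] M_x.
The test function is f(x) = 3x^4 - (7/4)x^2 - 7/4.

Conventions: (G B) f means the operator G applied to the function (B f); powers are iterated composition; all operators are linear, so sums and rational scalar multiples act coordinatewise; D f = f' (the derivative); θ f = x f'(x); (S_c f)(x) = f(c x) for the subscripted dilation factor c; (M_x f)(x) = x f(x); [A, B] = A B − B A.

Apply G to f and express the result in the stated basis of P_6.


the image equals g(x) = 19440x^4 - 378x^2

M_x f = 3x^5 - (7/4)x^3 - (7/4)x
D M_x f = 15x^4 - (21/4)x^2 - 7/4
S_{-3} D M_x f = 1215x^4 - (189/4)x^2 - 7/4
S_{-3} M_x f = -729x^5 + (189/4)x^3 + (21/4)x
D S_{-3} M_x f = -3645x^4 + (567/4)x^2 + 21/4
[S_{-3}, D] M_x f = 4860x^4 - 189x^2 - 7
θ [S_{-3}, D] M_x f = 19440x^4 - 378x^2


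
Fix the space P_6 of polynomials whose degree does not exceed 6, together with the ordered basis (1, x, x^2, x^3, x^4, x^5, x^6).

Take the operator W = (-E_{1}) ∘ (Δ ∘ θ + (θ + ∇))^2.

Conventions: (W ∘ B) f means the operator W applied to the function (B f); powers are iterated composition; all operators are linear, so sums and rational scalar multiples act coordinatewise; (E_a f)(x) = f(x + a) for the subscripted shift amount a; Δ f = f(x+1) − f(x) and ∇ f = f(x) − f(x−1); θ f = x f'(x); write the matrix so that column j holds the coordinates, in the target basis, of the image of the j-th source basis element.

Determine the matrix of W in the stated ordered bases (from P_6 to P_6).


the matrix is [[0, -3, -36, -201, -982, -4355, -18248]; [0, -1, -26, -243, -1508, -8165, -40110]; [0, 0, -4, -87, -864, -6070, -36690]; [0, 0, 0, -9, -204, -2250, -17820]; [0, 0, 0, 0, -16, -395, -4860]; [0, 0, 0, 0, 0, -25, -678]; [0, 0, 0, 0, 0, 0, -36]] (rows listed top to bottom)

image of 1: 0
image of x: -x - 3
image of x^2: -4x^2 - 26x - 36
image of x^3: -9x^3 - 87x^2 - 243x - 201
image of x^4: -16x^4 - 204x^3 - 864x^2 - 1508x - 982
image of x^5: -25x^5 - 395x^4 - 2250x^3 - 6070x^2 - 8165x - 4355
image of x^6: -36x^6 - 678x^5 - 4860x^4 - 17820x^3 - 36690x^2 - 40110x - 18248
each image's coordinates form column j of the matrix


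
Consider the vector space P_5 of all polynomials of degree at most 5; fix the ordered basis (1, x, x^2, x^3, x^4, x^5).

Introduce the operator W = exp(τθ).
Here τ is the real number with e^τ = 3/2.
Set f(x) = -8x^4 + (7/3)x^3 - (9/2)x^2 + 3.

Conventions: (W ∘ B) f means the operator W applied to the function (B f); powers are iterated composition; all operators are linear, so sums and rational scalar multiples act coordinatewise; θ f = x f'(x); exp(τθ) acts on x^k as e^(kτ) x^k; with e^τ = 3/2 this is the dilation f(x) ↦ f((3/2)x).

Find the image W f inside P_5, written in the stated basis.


the image equals g(x) = -(81/2)x^4 + (63/8)x^3 - (81/8)x^2 + 3

exp(τθ) x^k = e^(kτ) x^k; with e^τ = 3/2 this sends x^k to (3/2)^k x^k
x^2 ↦ 9/4 x^2
x^3 ↦ 27/8 x^3
x^4 ↦ 81/16 x^4
applying this coordinatewise to f: exp(τθ) f = -(81/2)x^4 + (63/8)x^3 - (81/8)x^2 + 3


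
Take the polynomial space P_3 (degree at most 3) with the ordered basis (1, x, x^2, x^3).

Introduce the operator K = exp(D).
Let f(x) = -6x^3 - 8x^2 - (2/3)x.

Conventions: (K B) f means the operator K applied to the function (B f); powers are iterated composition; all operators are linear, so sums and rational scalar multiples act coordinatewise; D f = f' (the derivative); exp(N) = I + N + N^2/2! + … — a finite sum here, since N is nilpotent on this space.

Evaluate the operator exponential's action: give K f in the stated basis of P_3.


the image equals g(x) = -6x^3 - 26x^2 - (104/3)x - 44/3

order-1 term: -18x^2 - 16x - 2/3
order-2 term: -18x - 8
order-3 term: -6
the series for exp(D) f terminates at order 3
exp(D) f = -6x^3 - 26x^2 - (104/3)x - 44/3


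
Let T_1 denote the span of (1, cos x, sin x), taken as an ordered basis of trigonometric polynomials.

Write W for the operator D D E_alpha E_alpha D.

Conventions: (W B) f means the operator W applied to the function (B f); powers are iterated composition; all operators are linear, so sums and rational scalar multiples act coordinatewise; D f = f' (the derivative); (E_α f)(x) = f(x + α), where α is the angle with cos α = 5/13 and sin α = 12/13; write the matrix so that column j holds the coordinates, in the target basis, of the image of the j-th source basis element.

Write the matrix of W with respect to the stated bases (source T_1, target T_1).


the matrix is [[0, 0, 0]; [0, 120/169, 119/169]; [0, -119/169, 120/169]] (rows listed top to bottom)

image of 1: 0
image of cos x: (120/169)cos x - (119/169)sin x
image of sin x: (119/169)cos x + (120/169)sin x
each image's coordinates form column j of the matrix


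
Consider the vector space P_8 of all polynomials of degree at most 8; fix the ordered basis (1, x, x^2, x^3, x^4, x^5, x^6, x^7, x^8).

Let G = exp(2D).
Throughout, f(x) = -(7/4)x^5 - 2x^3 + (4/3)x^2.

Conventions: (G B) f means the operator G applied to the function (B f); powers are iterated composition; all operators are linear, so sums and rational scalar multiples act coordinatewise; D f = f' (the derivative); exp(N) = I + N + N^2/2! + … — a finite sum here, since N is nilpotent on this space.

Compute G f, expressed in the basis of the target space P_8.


the result is g(x) = -(7/4)x^5 - (35/2)x^4 - 72x^3 - (452/3)x^2 - (476/3)x - 200/3

order-1 term: -(35/2)x^4 - 12x^2 + (16/3)x
order-2 term: -70x^3 - 24x + 16/3
order-3 term: -140x^2 - 16
order-4 term: -140x
order-5 term: -56
the series for exp(2D) f terminates at order 5
exp(2D) f = -(7/4)x^5 - (35/2)x^4 - 72x^3 - (452/3)x^2 - (476/3)x - 200/3


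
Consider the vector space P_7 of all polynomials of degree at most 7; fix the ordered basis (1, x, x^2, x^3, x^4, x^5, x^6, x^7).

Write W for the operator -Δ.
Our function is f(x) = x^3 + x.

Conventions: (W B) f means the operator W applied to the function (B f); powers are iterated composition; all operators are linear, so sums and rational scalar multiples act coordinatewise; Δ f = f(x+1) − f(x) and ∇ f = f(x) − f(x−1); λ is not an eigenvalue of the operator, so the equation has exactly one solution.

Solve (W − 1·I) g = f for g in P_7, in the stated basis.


write g with unknown coordinates in the stated basis and equate coefficients in (W − 1·I) g = f
solving from the highest basis element down gives g = -x^3 + 3x^2 - 4x + 2
check: W g = 3x^2 - 3x + 2
so W g − 1·g = x^3 + x = f ✓

the image equals g(x) = -x^3 + 3x^2 - 4x + 2


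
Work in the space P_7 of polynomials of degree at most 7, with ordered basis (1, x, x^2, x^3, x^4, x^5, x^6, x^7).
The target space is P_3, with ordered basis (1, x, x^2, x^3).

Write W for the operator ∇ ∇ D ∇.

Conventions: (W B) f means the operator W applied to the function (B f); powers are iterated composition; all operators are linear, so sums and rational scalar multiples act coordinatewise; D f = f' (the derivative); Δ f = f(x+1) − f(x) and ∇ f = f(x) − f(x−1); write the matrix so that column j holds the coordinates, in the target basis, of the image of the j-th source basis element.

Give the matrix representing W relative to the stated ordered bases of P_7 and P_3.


the matrix is [[0, 0, 0, 0, 24, -180, 900, -3780]; [0, 0, 0, 0, 0, 120, -1080, 6300]; [0, 0, 0, 0, 0, 0, 360, -3780]; [0, 0, 0, 0, 0, 0, 0, 840]] (rows listed top to bottom)

image of 1: 0
image of x: 0
image of x^2: 0
image of x^3: 0
image of x^4: 24
image of x^5: 120x - 180
image of x^6: 360x^2 - 1080x + 900
image of x^7: 840x^3 - 3780x^2 + 6300x - 3780
each image's coordinates form column j of the matrix


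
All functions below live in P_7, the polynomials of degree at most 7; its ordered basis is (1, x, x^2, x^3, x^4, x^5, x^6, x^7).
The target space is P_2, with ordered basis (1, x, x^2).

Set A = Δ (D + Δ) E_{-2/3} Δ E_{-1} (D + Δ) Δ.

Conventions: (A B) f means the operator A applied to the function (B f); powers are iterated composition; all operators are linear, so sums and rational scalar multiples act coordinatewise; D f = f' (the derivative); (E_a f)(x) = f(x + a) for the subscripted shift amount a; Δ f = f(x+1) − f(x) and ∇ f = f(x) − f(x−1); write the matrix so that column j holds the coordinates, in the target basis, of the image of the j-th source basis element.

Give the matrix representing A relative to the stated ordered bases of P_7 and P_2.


the matrix is [[0, 0, 0, 0, 0, 480, 960, 5740]; [0, 0, 0, 0, 0, 0, 2880, 6720]; [0, 0, 0, 0, 0, 0, 0, 10080]] (rows listed top to bottom)

image of 1: 0
image of x: 0
image of x^2: 0
image of x^3: 0
image of x^4: 0
image of x^5: 480
image of x^6: 2880x + 960
image of x^7: 10080x^2 + 6720x + 5740
each image's coordinates form column j of the matrix


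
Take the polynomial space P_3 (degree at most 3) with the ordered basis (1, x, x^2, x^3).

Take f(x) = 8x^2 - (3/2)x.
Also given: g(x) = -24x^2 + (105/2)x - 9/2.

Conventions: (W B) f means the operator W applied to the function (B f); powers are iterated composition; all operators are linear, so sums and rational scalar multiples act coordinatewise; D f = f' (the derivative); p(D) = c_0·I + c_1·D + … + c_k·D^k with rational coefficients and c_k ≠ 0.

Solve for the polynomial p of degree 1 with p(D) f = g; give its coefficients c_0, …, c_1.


D^0 f = 8x^2 - (3/2)x
D^1 f = 16x - 3/2
matching coefficients of g against c_0 f + c_1 Df + … from the top degree down determines the c_i
solution: c_0 = -3, c_1 = 3

c_0 = -3, c_1 = 3


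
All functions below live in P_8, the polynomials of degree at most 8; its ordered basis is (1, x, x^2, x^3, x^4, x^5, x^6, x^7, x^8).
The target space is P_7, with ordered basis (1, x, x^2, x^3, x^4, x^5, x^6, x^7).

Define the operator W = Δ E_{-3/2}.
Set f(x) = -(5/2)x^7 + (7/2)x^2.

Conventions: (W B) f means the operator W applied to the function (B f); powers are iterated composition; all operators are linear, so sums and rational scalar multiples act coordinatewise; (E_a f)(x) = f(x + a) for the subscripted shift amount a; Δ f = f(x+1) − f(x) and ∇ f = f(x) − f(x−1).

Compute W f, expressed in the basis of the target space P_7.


E_{-3/2} f = -(5/2)x^7 + (105/4)x^6 - (945/8)x^5 + (4725/16)x^4 - (14175/32)x^3 + (25739/64)x^2 - (26859/128)x + 12951/256
Δ E_{-3/2} f = -(35/2)x^6 + 105x^5 - (2275/8)x^4 + (875/2)x^3 - (12705/32)x^2 + (3297/16)x - 6361/128

g(x) = -(35/2)x^6 + 105x^5 - (2275/8)x^4 + (875/2)x^3 - (12705/32)x^2 + (3297/16)x - 6361/128


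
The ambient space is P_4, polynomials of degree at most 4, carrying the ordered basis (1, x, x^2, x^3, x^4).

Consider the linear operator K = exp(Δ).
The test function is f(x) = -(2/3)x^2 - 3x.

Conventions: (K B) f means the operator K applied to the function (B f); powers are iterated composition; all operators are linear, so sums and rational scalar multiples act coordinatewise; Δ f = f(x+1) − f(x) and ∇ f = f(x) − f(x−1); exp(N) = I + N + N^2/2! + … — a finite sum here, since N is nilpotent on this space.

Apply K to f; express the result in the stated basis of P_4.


g(x) = -(2/3)x^2 - (13/3)x - 13/3

order-1 term: -(4/3)x - 11/3
order-2 term: -2/3
the series for exp(Δ) f terminates at order 2
exp(Δ) f = -(2/3)x^2 - (13/3)x - 13/3


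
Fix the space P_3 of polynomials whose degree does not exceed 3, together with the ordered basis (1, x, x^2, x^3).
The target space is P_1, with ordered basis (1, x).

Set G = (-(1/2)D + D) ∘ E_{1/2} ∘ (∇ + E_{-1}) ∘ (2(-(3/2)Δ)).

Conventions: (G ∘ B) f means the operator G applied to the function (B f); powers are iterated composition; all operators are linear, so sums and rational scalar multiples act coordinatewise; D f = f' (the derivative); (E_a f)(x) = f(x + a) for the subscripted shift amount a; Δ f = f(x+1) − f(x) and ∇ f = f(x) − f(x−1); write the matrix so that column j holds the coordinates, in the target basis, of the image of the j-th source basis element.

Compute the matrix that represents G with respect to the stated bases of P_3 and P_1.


image of 1: 0
image of x: 0
image of x^2: -3
image of x^3: -9x - 9
each image's coordinates form column j of the matrix

the matrix is [[0, 0, -3, -9]; [0, 0, 0, -9]] (rows listed top to bottom)


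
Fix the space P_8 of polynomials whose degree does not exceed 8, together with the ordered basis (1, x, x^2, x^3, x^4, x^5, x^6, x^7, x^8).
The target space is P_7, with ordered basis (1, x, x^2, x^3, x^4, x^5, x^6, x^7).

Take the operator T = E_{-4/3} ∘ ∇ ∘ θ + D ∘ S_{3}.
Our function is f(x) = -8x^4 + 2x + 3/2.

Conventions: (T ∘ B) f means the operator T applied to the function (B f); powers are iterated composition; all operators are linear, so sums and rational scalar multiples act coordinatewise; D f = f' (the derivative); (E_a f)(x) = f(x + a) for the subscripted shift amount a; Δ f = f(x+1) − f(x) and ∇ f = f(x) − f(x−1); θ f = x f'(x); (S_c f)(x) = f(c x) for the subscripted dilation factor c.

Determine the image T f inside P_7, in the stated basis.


θ f = -32x^4 + 2x
∇ θ f = -128x^3 + 192x^2 - 128x + 34
E_{-4/3} ∇ θ f = -128x^3 + 704x^2 - (3968/3)x + 22934/27
S_{3} f = -648x^4 + 6x + 3/2
D S_{3} f = -2592x^3 + 6
(E_{-4/3} ∘ ∇ ∘ θ + D ∘ S_{3}) f = -2720x^3 + 704x^2 - (3968/3)x + 23096/27

g(x) = -2720x^3 + 704x^2 - (3968/3)x + 23096/27


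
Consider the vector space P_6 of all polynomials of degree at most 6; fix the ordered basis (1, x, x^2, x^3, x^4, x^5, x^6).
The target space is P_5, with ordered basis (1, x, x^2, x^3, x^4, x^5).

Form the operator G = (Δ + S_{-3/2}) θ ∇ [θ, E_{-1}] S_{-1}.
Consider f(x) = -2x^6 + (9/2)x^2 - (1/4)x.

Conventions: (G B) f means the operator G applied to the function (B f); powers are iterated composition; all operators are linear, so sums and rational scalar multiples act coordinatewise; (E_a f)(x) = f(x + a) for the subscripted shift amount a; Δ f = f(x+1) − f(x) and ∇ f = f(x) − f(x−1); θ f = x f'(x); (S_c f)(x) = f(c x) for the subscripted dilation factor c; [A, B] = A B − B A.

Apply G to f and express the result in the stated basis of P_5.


the image equals g(x) = -1215x^4 - 4605x^3 - 1980x^2 - 2430x + 60

S_{-1} f = -2x^6 + (9/2)x^2 + (1/4)x
E_{-1} S_{-1} f = -2x^6 + 12x^5 - 30x^4 + 40x^3 - (51/2)x^2 + (13/4)x + 9/4
θ E_{-1} S_{-1} f = -12x^6 + 60x^5 - 120x^4 + 120x^3 - 51x^2 + (13/4)x
θ S_{-1} f = -12x^6 + 9x^2 + (1/4)x
E_{-1} θ S_{-1} f = -12x^6 + 72x^5 - 180x^4 + 240x^3 - 171x^2 + (217/4)x - 13/4
[θ, E_{-1}] S_{-1} f = -12x^5 + 60x^4 - 120x^3 + 120x^2 - 51x + 13/4
∇ [θ, E_{-1}] S_{-1} f = -60x^4 + 360x^3 - 840x^2 + 900x - 363
θ (∇ [θ, E_{-1}]) S_{-1} f = -240x^4 + 1080x^3 - 1680x^2 + 900x
Δ θ (∇ [θ, E_{-1}]) S_{-1} f = -960x^3 + 1800x^2 - 1080x + 60
S_{-3/2} θ (∇ [θ, E_{-1}]) S_{-1} f = -1215x^4 - 3645x^3 - 3780x^2 - 1350x
(Δ + S_{-3/2}) θ (∇ [θ, E_{-1}]) S_{-1} f = -1215x^4 - 4605x^3 - 1980x^2 - 2430x + 60


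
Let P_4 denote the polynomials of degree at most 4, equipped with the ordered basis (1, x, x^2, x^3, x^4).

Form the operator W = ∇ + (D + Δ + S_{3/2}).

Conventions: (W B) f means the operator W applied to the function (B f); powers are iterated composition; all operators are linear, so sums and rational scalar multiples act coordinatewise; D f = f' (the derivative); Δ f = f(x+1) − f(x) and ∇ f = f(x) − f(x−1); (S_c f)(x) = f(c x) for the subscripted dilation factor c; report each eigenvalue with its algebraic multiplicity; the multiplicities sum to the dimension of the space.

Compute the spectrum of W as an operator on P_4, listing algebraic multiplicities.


image of 1: 1
image of x: (3/2)x + 3
image of x^2: (9/4)x^2 + 6x
image of x^3: (27/8)x^3 + 9x^2 + 2
image of x^4: (81/16)x^4 + 12x^3 + 8x
the matrix is upper triangular; its diagonal is (1, 3/2, 9/4, 27/8, 81/16)
for a triangular matrix the eigenvalues are the diagonal entries, with algebraic multiplicity their repetition count

λ = 1 (multiplicity 1), λ = 3/2 (multiplicity 1), λ = 9/4 (multiplicity 1), λ = 27/8 (multiplicity 1), λ = 81/16 (multiplicity 1)


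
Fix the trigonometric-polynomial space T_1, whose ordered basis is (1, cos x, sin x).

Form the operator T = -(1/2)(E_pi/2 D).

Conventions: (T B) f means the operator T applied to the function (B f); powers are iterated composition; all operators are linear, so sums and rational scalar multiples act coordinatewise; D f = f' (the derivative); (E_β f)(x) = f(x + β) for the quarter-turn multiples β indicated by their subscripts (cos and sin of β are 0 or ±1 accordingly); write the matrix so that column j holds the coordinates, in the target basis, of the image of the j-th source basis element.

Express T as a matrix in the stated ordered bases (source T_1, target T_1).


image of 1: 0
image of cos x: (1/2)cos x
image of sin x: (1/2)sin x
each image's coordinates form column j of the matrix

the matrix is [[0, 0, 0]; [0, 1/2, 0]; [0, 0, 1/2]] (rows listed top to bottom)


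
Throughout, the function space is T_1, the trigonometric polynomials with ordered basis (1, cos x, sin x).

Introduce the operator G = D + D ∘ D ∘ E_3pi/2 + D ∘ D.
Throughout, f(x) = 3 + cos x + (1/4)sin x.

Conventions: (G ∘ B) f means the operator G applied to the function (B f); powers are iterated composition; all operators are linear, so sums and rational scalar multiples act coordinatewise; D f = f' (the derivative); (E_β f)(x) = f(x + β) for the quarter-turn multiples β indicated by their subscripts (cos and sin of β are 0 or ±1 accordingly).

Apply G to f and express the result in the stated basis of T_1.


g(x) = -(1/2)cos x - (9/4)sin x

D f = (1/4)cos x - sin x
E_3pi/2 f = 3 - (1/4)cos x + sin x
D E_3pi/2 f = cos x + (1/4)sin x
D D E_3pi/2 f = (1/4)cos x - sin x
D f = (1/4)cos x - sin x
D D f = -cos x - (1/4)sin x
(D + D ∘ D ∘ E_3pi/2 + D ∘ D) f = -(1/2)cos x - (9/4)sin x


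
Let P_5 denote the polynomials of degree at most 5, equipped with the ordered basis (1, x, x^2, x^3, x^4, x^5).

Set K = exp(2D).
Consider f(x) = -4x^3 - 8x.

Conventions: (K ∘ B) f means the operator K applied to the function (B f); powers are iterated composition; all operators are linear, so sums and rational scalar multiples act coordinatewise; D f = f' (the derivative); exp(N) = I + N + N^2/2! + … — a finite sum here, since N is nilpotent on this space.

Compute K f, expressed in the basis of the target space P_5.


the image equals g(x) = -4x^3 - 24x^2 - 56x - 48

order-1 term: -24x^2 - 16
order-2 term: -48x
order-3 term: -32
the series for exp(2D) f terminates at order 3
exp(2D) f = -4x^3 - 24x^2 - 56x - 48


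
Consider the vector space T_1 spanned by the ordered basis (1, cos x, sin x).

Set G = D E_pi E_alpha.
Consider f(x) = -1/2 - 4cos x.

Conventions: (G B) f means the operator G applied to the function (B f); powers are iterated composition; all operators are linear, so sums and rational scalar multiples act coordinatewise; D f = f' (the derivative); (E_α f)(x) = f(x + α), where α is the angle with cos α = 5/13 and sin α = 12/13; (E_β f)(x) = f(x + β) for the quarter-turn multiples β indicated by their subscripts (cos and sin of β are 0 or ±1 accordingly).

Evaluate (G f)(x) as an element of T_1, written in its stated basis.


the image equals g(x) = -(48/13)cos x - (20/13)sin x

E_alpha f = -1/2 - (20/13)cos x + (48/13)sin x
E_pi E_alpha f = -1/2 + (20/13)cos x - (48/13)sin x
D (E_pi E_alpha) f = -(48/13)cos x - (20/13)sin x


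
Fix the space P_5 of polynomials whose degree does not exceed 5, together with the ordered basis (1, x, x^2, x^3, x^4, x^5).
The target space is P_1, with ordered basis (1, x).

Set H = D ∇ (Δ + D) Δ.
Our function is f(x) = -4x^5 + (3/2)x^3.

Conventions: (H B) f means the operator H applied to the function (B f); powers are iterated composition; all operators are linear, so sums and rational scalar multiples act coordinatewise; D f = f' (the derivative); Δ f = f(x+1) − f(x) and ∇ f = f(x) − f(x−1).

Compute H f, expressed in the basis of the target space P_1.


the image equals g(x) = -960x - 240

Δ f = -20x^4 - 40x^3 - (71/2)x^2 - (31/2)x - 5/2
Δ Δ f = -80x^3 - 240x^2 - 271x - 111
D Δ f = -80x^3 - 120x^2 - 71x - 31/2
(Δ + D) Δ f = -160x^3 - 360x^2 - 342x - 253/2
∇ (Δ + D) Δ f = -480x^2 - 240x - 142
D ∇ (Δ + D) Δ f = -960x - 240


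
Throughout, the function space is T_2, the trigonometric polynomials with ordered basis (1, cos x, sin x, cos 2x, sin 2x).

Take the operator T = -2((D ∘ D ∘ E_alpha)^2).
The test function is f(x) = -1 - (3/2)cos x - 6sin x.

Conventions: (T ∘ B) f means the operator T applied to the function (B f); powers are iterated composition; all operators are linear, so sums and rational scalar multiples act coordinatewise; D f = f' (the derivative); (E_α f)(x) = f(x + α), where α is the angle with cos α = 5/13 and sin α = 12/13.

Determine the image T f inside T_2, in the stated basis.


the image equals g(x) = (1083/169)cos x - (1788/169)sin x

E_alpha f = -1 - (159/26)cos x - (12/13)sin x
D E_alpha f = -(12/13)cos x + (159/26)sin x
D D E_alpha f = (159/26)cos x + (12/13)sin x
E_alpha (D ∘ D ∘ E_alpha) f = (1083/338)cos x - (894/169)sin x
D E_alpha (D ∘ D ∘ E_alpha) f = -(894/169)cos x - (1083/338)sin x
D D E_alpha (D ∘ D ∘ E_alpha) f = -(1083/338)cos x + (894/169)sin x
(-2((D ∘ D ∘ E_alpha)^2)) f = (1083/169)cos x - (1788/169)sin x


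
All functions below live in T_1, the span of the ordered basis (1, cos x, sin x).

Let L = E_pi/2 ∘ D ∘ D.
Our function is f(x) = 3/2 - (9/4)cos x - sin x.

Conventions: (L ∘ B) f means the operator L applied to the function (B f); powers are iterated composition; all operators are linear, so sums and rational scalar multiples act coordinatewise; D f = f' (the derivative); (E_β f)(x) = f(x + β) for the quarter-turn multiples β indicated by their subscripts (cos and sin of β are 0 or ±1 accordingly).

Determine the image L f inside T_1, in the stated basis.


the result is g(x) = cos x - (9/4)sin x

D f = -cos x + (9/4)sin x
D D f = (9/4)cos x + sin x
E_pi/2 D D f = cos x - (9/4)sin x


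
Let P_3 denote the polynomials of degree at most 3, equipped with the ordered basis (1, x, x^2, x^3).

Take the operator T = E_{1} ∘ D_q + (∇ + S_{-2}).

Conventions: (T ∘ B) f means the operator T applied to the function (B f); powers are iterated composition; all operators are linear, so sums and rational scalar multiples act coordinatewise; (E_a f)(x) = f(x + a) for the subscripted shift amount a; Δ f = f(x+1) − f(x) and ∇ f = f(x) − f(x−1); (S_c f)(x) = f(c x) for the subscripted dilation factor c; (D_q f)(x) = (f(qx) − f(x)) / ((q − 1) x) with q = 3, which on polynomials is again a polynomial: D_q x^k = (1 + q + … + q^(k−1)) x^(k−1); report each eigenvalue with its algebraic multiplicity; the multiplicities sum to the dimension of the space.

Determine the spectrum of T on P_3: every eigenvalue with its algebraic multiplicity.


λ = -8 (multiplicity 1), λ = -2 (multiplicity 1), λ = 1 (multiplicity 1), λ = 4 (multiplicity 1)

image of 1: 1
image of x: -2x + 2
image of x^2: 4x^2 + 6x + 3
image of x^3: -8x^3 + 16x^2 + 23x + 14
the matrix is upper triangular; its diagonal is (1, -2, 4, -8)
for a triangular matrix the eigenvalues are the diagonal entries, with algebraic multiplicity their repetition count


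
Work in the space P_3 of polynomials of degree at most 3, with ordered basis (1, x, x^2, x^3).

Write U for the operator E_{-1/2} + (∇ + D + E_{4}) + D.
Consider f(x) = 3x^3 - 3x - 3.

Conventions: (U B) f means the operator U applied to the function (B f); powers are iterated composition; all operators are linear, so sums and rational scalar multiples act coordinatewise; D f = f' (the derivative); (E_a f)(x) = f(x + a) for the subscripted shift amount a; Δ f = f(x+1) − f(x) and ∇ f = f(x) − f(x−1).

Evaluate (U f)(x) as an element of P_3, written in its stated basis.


the result is g(x) = 6x^3 + (117/2)x^2 + (525/4)x + 1353/8

E_{-1/2} f = 3x^3 - (9/2)x^2 - (3/4)x - 15/8
∇ f = 9x^2 - 9x
D f = 9x^2 - 3
E_{4} f = 3x^3 + 36x^2 + 141x + 177
(∇ + D + E_{4}) f = 3x^3 + 54x^2 + 132x + 174
D f = 9x^2 - 3
(E_{-1/2} + (∇ + D + E_{4}) + D) f = 6x^3 + (117/2)x^2 + (525/4)x + 1353/8


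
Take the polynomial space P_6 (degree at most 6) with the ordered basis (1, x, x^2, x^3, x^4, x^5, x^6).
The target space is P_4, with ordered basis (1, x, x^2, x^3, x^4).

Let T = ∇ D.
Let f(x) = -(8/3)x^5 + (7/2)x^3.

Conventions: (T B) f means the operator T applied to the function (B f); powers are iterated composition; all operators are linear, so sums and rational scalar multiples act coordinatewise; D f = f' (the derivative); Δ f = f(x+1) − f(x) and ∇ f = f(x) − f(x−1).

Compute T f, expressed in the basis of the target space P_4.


D f = -(40/3)x^4 + (21/2)x^2
∇ D f = -(160/3)x^3 + 80x^2 - (97/3)x + 17/6

the image equals g(x) = -(160/3)x^3 + 80x^2 - (97/3)x + 17/6


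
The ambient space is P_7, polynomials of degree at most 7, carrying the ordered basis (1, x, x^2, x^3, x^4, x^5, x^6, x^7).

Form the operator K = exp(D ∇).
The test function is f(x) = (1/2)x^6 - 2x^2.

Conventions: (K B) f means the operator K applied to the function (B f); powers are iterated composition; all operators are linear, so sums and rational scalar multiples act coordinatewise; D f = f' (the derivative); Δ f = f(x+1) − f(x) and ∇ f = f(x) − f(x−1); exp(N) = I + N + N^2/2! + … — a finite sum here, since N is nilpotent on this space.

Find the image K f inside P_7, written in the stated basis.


order-1 term: 15x^4 - 30x^3 + 30x^2 - 15x - 1
order-2 term: 90x^2 - 180x + 105
order-3 term: 60
the series for exp(D ∇) f terminates at order 3
exp(D ∇) f = (1/2)x^6 + 15x^4 - 30x^3 + 118x^2 - 195x + 164

the image equals g(x) = (1/2)x^6 + 15x^4 - 30x^3 + 118x^2 - 195x + 164


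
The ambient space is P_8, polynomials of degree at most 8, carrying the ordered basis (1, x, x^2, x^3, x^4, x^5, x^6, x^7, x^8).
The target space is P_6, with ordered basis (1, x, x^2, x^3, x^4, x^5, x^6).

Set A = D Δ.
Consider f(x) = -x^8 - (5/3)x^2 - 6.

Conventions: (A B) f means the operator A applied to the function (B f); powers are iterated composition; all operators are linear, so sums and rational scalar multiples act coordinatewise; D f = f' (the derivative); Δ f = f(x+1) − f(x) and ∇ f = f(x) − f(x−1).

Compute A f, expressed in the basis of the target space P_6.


the image equals g(x) = -56x^6 - 168x^5 - 280x^4 - 280x^3 - 168x^2 - 56x - 34/3

Δ f = -8x^7 - 28x^6 - 56x^5 - 70x^4 - 56x^3 - 28x^2 - (34/3)x - 8/3
D Δ f = -56x^6 - 168x^5 - 280x^4 - 280x^3 - 168x^2 - 56x - 34/3


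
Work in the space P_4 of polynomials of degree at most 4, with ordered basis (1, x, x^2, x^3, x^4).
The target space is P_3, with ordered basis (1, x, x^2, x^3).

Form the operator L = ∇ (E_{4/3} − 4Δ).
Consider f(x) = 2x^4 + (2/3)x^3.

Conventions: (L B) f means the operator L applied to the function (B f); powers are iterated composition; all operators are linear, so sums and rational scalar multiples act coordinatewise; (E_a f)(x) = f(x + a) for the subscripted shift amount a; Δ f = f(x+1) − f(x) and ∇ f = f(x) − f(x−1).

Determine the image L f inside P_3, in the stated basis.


E_{4/3} f = 2x^4 + (34/3)x^3 + 24x^2 + (608/27)x + 640/81
Δ f = 8x^3 + 14x^2 + 10x + 8/3
(-4Δ) f = -32x^3 - 56x^2 - 40x - 32/3
(E_{4/3} − 4Δ) f = 2x^4 - (62/3)x^3 - 32x^2 - (472/27)x - 224/81
∇ (E_{4/3} − 4Δ) f = 8x^3 - 74x^2 + 6x - 220/27

g(x) = 8x^3 - 74x^2 + 6x - 220/27


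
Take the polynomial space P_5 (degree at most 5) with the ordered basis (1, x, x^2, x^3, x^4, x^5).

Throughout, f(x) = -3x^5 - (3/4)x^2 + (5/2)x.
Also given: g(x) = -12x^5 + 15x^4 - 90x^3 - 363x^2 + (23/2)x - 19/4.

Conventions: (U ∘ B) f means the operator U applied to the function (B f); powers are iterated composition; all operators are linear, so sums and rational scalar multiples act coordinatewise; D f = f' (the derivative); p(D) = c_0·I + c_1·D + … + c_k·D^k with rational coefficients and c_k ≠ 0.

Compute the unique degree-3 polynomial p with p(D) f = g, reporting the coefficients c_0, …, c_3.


D^0 f = -3x^5 - (3/4)x^2 + (5/2)x
D^1 f = -15x^4 - (3/2)x + 5/2
D^2 f = -60x^3 - 3/2
D^3 f = -180x^2
matching coefficients of g against c_0 f + c_1 Df + … from the top degree down determines the c_i
solution: c_0 = 4, c_1 = -1, c_2 = 3/2, c_3 = 2

p(D) = 4·I − D + (3/2)·D^2 + 2·D^3, i.e. c_0 = 4, c_1 = -1, c_2 = 3/2, c_3 = 2


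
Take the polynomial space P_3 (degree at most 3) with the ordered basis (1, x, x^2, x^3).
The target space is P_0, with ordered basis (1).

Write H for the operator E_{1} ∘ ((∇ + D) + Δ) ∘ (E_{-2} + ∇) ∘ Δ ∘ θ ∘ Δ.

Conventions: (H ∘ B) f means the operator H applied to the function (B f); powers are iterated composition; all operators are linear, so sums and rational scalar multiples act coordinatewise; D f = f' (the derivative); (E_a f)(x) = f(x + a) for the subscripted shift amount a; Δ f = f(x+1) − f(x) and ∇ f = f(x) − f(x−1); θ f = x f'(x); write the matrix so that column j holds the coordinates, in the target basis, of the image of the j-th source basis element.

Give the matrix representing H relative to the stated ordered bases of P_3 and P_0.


image of 1: 0
image of x: 0
image of x^2: 0
image of x^3: 36
each image's coordinates form column j of the matrix

the matrix is [[0, 0, 0, 36]] (rows listed top to bottom)


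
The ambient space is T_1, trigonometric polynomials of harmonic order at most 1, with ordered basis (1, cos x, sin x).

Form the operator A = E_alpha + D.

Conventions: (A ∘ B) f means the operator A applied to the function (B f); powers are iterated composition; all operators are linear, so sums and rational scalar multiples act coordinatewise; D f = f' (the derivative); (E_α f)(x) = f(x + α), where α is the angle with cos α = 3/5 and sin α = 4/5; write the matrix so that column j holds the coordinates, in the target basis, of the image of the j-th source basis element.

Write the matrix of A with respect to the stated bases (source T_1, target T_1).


the matrix is [[1, 0, 0]; [0, 3/5, 9/5]; [0, -9/5, 3/5]] (rows listed top to bottom)

image of 1: 1
image of cos x: (3/5)cos x - (9/5)sin x
image of sin x: (9/5)cos x + (3/5)sin x
each image's coordinates form column j of the matrix


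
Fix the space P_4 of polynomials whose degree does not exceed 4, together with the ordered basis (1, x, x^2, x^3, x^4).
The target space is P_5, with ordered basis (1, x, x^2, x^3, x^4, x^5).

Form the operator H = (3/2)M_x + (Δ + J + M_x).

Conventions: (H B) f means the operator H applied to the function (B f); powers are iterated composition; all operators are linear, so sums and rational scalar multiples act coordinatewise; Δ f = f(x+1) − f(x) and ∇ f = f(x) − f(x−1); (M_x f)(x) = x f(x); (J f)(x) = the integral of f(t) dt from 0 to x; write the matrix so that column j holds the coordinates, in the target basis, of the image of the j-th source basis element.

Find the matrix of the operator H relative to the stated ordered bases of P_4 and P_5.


image of 1: (7/2)x
image of x: 3x^2 + 1
image of x^2: (17/6)x^3 + 2x + 1
image of x^3: (11/4)x^4 + 3x^2 + 3x + 1
image of x^4: (27/10)x^5 + 4x^3 + 6x^2 + 4x + 1
each image's coordinates form column j of the matrix

the matrix is [[0, 1, 1, 1, 1]; [7/2, 0, 2, 3, 4]; [0, 3, 0, 3, 6]; [0, 0, 17/6, 0, 4]; [0, 0, 0, 11/4, 0]; [0, 0, 0, 0, 27/10]] (rows listed top to bottom)


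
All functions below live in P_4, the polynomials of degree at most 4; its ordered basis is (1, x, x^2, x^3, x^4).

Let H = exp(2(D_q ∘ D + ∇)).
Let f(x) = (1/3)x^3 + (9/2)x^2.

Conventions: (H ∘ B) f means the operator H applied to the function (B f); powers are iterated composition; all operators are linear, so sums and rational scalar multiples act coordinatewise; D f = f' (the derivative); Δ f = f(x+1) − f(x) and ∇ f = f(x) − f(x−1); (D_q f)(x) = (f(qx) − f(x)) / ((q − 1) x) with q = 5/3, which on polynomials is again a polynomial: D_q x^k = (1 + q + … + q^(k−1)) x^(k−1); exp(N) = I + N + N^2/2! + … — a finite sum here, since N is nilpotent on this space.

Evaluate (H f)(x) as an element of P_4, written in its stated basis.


the image equals g(x) = (1/3)x^3 + (13/2)x^2 + (76/3)x + 107/3

order-1 term: 2x^2 + (64/3)x + 29/3
order-2 term: 4x + 70/3
order-3 term: 8/3
the series for exp(2(D_q ∘ D + ∇)) f terminates at order 3
exp(2(D_q ∘ D + ∇)) f = (1/3)x^3 + (13/2)x^2 + (76/3)x + 107/3


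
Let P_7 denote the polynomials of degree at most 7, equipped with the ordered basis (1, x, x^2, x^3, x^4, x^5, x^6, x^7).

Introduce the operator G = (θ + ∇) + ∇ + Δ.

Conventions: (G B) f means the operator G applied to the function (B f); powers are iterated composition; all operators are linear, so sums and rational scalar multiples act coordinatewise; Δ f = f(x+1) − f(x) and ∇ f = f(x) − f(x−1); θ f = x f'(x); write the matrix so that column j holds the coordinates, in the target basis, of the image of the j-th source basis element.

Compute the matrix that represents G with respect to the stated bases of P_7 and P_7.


the matrix is [[0, 3, -1, 3, -1, 3, -1, 3]; [0, 1, 6, -3, 12, -5, 18, -7]; [0, 0, 2, 9, -6, 30, -15, 63]; [0, 0, 0, 3, 12, -10, 60, -35]; [0, 0, 0, 0, 4, 15, -15, 105]; [0, 0, 0, 0, 0, 5, 18, -21]; [0, 0, 0, 0, 0, 0, 6, 21]; [0, 0, 0, 0, 0, 0, 0, 7]] (rows listed top to bottom)

image of 1: 0
image of x: x + 3
image of x^2: 2x^2 + 6x - 1
image of x^3: 3x^3 + 9x^2 - 3x + 3
image of x^4: 4x^4 + 12x^3 - 6x^2 + 12x - 1
image of x^5: 5x^5 + 15x^4 - 10x^3 + 30x^2 - 5x + 3
image of x^6: 6x^6 + 18x^5 - 15x^4 + 60x^3 - 15x^2 + 18x - 1
image of x^7: 7x^7 + 21x^6 - 21x^5 + 105x^4 - 35x^3 + 63x^2 - 7x + 3
each image's coordinates form column j of the matrix


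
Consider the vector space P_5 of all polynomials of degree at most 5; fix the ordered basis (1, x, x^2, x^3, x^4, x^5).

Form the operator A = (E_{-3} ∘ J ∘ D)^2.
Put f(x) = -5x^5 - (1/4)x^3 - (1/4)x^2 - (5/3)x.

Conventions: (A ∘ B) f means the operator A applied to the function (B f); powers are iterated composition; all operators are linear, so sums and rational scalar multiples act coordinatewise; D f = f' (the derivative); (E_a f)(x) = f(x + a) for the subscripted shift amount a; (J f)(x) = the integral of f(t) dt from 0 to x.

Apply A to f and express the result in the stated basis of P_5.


the image equals g(x) = -5x^5 + 150x^4 - (7201/4)x^3 + (43217/4)x^2 - (97277/3)x + 75421/2

D f = -25x^4 - (3/4)x^2 - (1/2)x - 5/3
J D f = -5x^5 - (1/4)x^3 - (1/4)x^2 - (5/3)x
E_{-3} J D f = -5x^5 + 75x^4 - (1801/4)x^3 + 1352x^2 - (24383/12)x + 2449/2
D (E_{-3} ∘ J ∘ D) f = -25x^4 + 300x^3 - (5403/4)x^2 + 2704x - 24383/12
J D (E_{-3} ∘ J ∘ D) f = -5x^5 + 75x^4 - (1801/4)x^3 + 1352x^2 - (24383/12)x
E_{-3} J D (E_{-3} ∘ J ∘ D) f = -5x^5 + 150x^4 - (7201/4)x^3 + (43217/4)x^2 - (97277/3)x + 75421/2


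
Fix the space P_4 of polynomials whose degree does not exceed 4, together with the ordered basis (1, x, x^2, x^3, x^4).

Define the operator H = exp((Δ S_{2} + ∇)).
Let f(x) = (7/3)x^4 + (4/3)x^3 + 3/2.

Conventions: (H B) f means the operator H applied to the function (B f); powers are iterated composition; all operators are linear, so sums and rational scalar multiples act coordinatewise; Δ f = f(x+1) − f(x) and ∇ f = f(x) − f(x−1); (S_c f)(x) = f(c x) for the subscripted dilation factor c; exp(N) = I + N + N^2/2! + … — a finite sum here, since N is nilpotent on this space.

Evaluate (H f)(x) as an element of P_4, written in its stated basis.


order-1 term: (476/3)x^3 + 246x^2 + (560/3)x + 47
order-2 term: 2142x^2 + 2896x + 1363
order-3 term: 7140x + 5038
order-4 term: 5355
the series for exp((Δ S_{2} + ∇)) f terminates at order 4
exp((Δ S_{2} + ∇)) f = (7/3)x^4 + 160x^3 + 2388x^2 + (30668/3)x + 23609/2

the image equals g(x) = (7/3)x^4 + 160x^3 + 2388x^2 + (30668/3)x + 23609/2


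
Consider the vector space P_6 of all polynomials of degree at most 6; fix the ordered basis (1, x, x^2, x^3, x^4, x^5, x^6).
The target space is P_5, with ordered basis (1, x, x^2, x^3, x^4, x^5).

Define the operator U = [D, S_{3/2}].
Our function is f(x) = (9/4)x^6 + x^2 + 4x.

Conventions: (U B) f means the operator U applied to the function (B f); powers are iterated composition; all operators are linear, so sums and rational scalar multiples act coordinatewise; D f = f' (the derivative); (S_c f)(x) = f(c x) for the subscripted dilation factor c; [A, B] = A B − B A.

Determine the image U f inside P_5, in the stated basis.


S_{3/2} f = (6561/256)x^6 + (9/4)x^2 + 6x
D S_{3/2} f = (19683/128)x^5 + (9/2)x + 6
D f = (27/2)x^5 + 2x + 4
S_{3/2} D f = (6561/64)x^5 + 3x + 4
[D, S_{3/2}] f = (6561/128)x^5 + (3/2)x + 2

the result is g(x) = (6561/128)x^5 + (3/2)x + 2


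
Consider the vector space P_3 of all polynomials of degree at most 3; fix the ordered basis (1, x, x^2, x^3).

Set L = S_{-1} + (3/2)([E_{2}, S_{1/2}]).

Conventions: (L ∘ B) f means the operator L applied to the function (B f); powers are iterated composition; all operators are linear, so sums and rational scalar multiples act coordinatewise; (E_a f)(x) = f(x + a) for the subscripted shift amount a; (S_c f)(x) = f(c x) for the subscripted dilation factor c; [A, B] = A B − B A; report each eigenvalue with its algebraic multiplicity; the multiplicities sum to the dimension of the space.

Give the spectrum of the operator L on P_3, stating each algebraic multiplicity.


image of 1: 1
image of x: -x - 3/2
image of x^2: x^2 - (3/2)x - 9/2
image of x^3: -x^3 - (9/8)x^2 - (27/4)x - 21/2
the matrix is upper triangular; its diagonal is (1, -1, 1, -1)
for a triangular matrix the eigenvalues are the diagonal entries, with algebraic multiplicity their repetition count

λ = -1 (multiplicity 2), λ = 1 (multiplicity 2)
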